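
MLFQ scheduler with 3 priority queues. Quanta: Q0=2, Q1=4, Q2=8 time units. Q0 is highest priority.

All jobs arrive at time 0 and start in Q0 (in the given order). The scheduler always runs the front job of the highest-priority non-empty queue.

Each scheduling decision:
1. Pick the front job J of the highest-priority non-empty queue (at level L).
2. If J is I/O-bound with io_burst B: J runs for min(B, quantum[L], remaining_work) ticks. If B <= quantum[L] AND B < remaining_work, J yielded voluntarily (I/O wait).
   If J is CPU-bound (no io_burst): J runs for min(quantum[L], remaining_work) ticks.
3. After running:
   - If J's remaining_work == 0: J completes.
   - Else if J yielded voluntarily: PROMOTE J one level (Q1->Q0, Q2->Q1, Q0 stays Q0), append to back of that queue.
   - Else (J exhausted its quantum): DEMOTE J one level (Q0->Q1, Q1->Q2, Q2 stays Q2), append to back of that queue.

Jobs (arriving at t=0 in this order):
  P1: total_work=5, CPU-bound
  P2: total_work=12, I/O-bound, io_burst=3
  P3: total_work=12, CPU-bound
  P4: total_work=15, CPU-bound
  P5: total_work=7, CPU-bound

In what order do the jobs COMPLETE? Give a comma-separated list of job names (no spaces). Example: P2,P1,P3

t=0-2: P1@Q0 runs 2, rem=3, quantum used, demote→Q1. Q0=[P2,P3,P4,P5] Q1=[P1] Q2=[]
t=2-4: P2@Q0 runs 2, rem=10, quantum used, demote→Q1. Q0=[P3,P4,P5] Q1=[P1,P2] Q2=[]
t=4-6: P3@Q0 runs 2, rem=10, quantum used, demote→Q1. Q0=[P4,P5] Q1=[P1,P2,P3] Q2=[]
t=6-8: P4@Q0 runs 2, rem=13, quantum used, demote→Q1. Q0=[P5] Q1=[P1,P2,P3,P4] Q2=[]
t=8-10: P5@Q0 runs 2, rem=5, quantum used, demote→Q1. Q0=[] Q1=[P1,P2,P3,P4,P5] Q2=[]
t=10-13: P1@Q1 runs 3, rem=0, completes. Q0=[] Q1=[P2,P3,P4,P5] Q2=[]
t=13-16: P2@Q1 runs 3, rem=7, I/O yield, promote→Q0. Q0=[P2] Q1=[P3,P4,P5] Q2=[]
t=16-18: P2@Q0 runs 2, rem=5, quantum used, demote→Q1. Q0=[] Q1=[P3,P4,P5,P2] Q2=[]
t=18-22: P3@Q1 runs 4, rem=6, quantum used, demote→Q2. Q0=[] Q1=[P4,P5,P2] Q2=[P3]
t=22-26: P4@Q1 runs 4, rem=9, quantum used, demote→Q2. Q0=[] Q1=[P5,P2] Q2=[P3,P4]
t=26-30: P5@Q1 runs 4, rem=1, quantum used, demote→Q2. Q0=[] Q1=[P2] Q2=[P3,P4,P5]
t=30-33: P2@Q1 runs 3, rem=2, I/O yield, promote→Q0. Q0=[P2] Q1=[] Q2=[P3,P4,P5]
t=33-35: P2@Q0 runs 2, rem=0, completes. Q0=[] Q1=[] Q2=[P3,P4,P5]
t=35-41: P3@Q2 runs 6, rem=0, completes. Q0=[] Q1=[] Q2=[P4,P5]
t=41-49: P4@Q2 runs 8, rem=1, quantum used, demote→Q2. Q0=[] Q1=[] Q2=[P5,P4]
t=49-50: P5@Q2 runs 1, rem=0, completes. Q0=[] Q1=[] Q2=[P4]
t=50-51: P4@Q2 runs 1, rem=0, completes. Q0=[] Q1=[] Q2=[]

Answer: P1,P2,P3,P5,P4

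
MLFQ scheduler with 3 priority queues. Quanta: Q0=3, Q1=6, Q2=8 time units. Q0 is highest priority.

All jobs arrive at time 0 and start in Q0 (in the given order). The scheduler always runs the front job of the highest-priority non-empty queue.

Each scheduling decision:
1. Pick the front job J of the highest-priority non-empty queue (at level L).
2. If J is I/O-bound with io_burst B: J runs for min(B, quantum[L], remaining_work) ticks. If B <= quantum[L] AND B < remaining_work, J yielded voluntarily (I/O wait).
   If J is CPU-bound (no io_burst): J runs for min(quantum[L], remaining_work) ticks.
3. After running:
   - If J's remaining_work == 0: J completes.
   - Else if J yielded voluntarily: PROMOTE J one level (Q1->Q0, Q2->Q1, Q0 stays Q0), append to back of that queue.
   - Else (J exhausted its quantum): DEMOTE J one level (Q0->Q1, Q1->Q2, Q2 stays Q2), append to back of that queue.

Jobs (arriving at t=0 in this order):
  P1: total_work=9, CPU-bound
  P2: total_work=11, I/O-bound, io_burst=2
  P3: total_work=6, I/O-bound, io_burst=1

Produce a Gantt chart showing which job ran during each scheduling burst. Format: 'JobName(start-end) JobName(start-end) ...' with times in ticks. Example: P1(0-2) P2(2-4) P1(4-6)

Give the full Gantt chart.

t=0-3: P1@Q0 runs 3, rem=6, quantum used, demote→Q1. Q0=[P2,P3] Q1=[P1] Q2=[]
t=3-5: P2@Q0 runs 2, rem=9, I/O yield, promote→Q0. Q0=[P3,P2] Q1=[P1] Q2=[]
t=5-6: P3@Q0 runs 1, rem=5, I/O yield, promote→Q0. Q0=[P2,P3] Q1=[P1] Q2=[]
t=6-8: P2@Q0 runs 2, rem=7, I/O yield, promote→Q0. Q0=[P3,P2] Q1=[P1] Q2=[]
t=8-9: P3@Q0 runs 1, rem=4, I/O yield, promote→Q0. Q0=[P2,P3] Q1=[P1] Q2=[]
t=9-11: P2@Q0 runs 2, rem=5, I/O yield, promote→Q0. Q0=[P3,P2] Q1=[P1] Q2=[]
t=11-12: P3@Q0 runs 1, rem=3, I/O yield, promote→Q0. Q0=[P2,P3] Q1=[P1] Q2=[]
t=12-14: P2@Q0 runs 2, rem=3, I/O yield, promote→Q0. Q0=[P3,P2] Q1=[P1] Q2=[]
t=14-15: P3@Q0 runs 1, rem=2, I/O yield, promote→Q0. Q0=[P2,P3] Q1=[P1] Q2=[]
t=15-17: P2@Q0 runs 2, rem=1, I/O yield, promote→Q0. Q0=[P3,P2] Q1=[P1] Q2=[]
t=17-18: P3@Q0 runs 1, rem=1, I/O yield, promote→Q0. Q0=[P2,P3] Q1=[P1] Q2=[]
t=18-19: P2@Q0 runs 1, rem=0, completes. Q0=[P3] Q1=[P1] Q2=[]
t=19-20: P3@Q0 runs 1, rem=0, completes. Q0=[] Q1=[P1] Q2=[]
t=20-26: P1@Q1 runs 6, rem=0, completes. Q0=[] Q1=[] Q2=[]

Answer: P1(0-3) P2(3-5) P3(5-6) P2(6-8) P3(8-9) P2(9-11) P3(11-12) P2(12-14) P3(14-15) P2(15-17) P3(17-18) P2(18-19) P3(19-20) P1(20-26)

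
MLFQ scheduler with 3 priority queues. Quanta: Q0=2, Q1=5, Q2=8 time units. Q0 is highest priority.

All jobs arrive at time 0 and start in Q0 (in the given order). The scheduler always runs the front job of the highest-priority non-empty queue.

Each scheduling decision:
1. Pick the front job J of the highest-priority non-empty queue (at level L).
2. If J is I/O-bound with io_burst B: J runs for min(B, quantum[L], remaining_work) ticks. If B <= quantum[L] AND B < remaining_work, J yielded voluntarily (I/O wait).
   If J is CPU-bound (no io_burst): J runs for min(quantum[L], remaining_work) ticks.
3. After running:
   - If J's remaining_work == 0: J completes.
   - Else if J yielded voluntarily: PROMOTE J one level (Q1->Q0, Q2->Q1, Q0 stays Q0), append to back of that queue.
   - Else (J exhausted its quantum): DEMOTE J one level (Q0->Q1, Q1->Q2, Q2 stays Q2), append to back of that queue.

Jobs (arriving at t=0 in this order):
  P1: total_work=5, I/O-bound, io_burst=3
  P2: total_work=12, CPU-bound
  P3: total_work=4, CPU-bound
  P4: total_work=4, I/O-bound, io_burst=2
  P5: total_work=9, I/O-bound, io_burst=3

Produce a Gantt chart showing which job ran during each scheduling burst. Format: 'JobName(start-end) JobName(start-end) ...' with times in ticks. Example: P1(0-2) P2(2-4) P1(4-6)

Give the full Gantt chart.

Answer: P1(0-2) P2(2-4) P3(4-6) P4(6-8) P5(8-10) P4(10-12) P1(12-15) P2(15-20) P3(20-22) P5(22-25) P5(25-27) P5(27-29) P2(29-34)

Derivation:
t=0-2: P1@Q0 runs 2, rem=3, quantum used, demote→Q1. Q0=[P2,P3,P4,P5] Q1=[P1] Q2=[]
t=2-4: P2@Q0 runs 2, rem=10, quantum used, demote→Q1. Q0=[P3,P4,P5] Q1=[P1,P2] Q2=[]
t=4-6: P3@Q0 runs 2, rem=2, quantum used, demote→Q1. Q0=[P4,P5] Q1=[P1,P2,P3] Q2=[]
t=6-8: P4@Q0 runs 2, rem=2, I/O yield, promote→Q0. Q0=[P5,P4] Q1=[P1,P2,P3] Q2=[]
t=8-10: P5@Q0 runs 2, rem=7, quantum used, demote→Q1. Q0=[P4] Q1=[P1,P2,P3,P5] Q2=[]
t=10-12: P4@Q0 runs 2, rem=0, completes. Q0=[] Q1=[P1,P2,P3,P5] Q2=[]
t=12-15: P1@Q1 runs 3, rem=0, completes. Q0=[] Q1=[P2,P3,P5] Q2=[]
t=15-20: P2@Q1 runs 5, rem=5, quantum used, demote→Q2. Q0=[] Q1=[P3,P5] Q2=[P2]
t=20-22: P3@Q1 runs 2, rem=0, completes. Q0=[] Q1=[P5] Q2=[P2]
t=22-25: P5@Q1 runs 3, rem=4, I/O yield, promote→Q0. Q0=[P5] Q1=[] Q2=[P2]
t=25-27: P5@Q0 runs 2, rem=2, quantum used, demote→Q1. Q0=[] Q1=[P5] Q2=[P2]
t=27-29: P5@Q1 runs 2, rem=0, completes. Q0=[] Q1=[] Q2=[P2]
t=29-34: P2@Q2 runs 5, rem=0, completes. Q0=[] Q1=[] Q2=[]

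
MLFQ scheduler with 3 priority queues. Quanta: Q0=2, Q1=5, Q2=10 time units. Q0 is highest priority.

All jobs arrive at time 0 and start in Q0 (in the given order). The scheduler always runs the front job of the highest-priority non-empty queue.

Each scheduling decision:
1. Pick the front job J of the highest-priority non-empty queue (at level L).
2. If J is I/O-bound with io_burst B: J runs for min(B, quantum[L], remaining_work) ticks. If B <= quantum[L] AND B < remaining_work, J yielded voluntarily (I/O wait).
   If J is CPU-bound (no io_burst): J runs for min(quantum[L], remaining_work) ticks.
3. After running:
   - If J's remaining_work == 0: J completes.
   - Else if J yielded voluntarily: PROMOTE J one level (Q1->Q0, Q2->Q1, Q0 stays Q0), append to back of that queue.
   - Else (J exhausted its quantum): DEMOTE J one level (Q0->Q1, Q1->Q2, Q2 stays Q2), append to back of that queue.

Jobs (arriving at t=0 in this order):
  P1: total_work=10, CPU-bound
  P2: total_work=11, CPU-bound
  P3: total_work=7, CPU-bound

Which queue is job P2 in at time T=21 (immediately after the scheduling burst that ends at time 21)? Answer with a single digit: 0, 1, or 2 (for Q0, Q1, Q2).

t=0-2: P1@Q0 runs 2, rem=8, quantum used, demote→Q1. Q0=[P2,P3] Q1=[P1] Q2=[]
t=2-4: P2@Q0 runs 2, rem=9, quantum used, demote→Q1. Q0=[P3] Q1=[P1,P2] Q2=[]
t=4-6: P3@Q0 runs 2, rem=5, quantum used, demote→Q1. Q0=[] Q1=[P1,P2,P3] Q2=[]
t=6-11: P1@Q1 runs 5, rem=3, quantum used, demote→Q2. Q0=[] Q1=[P2,P3] Q2=[P1]
t=11-16: P2@Q1 runs 5, rem=4, quantum used, demote→Q2. Q0=[] Q1=[P3] Q2=[P1,P2]
t=16-21: P3@Q1 runs 5, rem=0, completes. Q0=[] Q1=[] Q2=[P1,P2]
t=21-24: P1@Q2 runs 3, rem=0, completes. Q0=[] Q1=[] Q2=[P2]
t=24-28: P2@Q2 runs 4, rem=0, completes. Q0=[] Q1=[] Q2=[]

Answer: 2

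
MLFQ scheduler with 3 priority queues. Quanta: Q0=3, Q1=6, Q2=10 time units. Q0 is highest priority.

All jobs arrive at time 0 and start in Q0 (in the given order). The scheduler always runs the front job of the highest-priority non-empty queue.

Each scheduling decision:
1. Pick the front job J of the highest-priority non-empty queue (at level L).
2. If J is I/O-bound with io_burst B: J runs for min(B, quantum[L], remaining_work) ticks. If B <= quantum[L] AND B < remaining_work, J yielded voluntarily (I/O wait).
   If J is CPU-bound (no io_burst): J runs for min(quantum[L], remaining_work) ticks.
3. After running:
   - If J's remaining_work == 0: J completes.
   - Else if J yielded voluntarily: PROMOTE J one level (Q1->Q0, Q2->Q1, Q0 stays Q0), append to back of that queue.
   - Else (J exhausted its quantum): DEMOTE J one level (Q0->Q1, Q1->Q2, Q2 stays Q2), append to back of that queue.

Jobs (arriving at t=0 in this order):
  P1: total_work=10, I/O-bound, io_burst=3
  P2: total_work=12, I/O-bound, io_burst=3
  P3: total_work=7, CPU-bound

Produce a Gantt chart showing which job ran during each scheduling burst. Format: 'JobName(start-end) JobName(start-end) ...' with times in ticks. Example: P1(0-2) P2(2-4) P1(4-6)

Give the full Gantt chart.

t=0-3: P1@Q0 runs 3, rem=7, I/O yield, promote→Q0. Q0=[P2,P3,P1] Q1=[] Q2=[]
t=3-6: P2@Q0 runs 3, rem=9, I/O yield, promote→Q0. Q0=[P3,P1,P2] Q1=[] Q2=[]
t=6-9: P3@Q0 runs 3, rem=4, quantum used, demote→Q1. Q0=[P1,P2] Q1=[P3] Q2=[]
t=9-12: P1@Q0 runs 3, rem=4, I/O yield, promote→Q0. Q0=[P2,P1] Q1=[P3] Q2=[]
t=12-15: P2@Q0 runs 3, rem=6, I/O yield, promote→Q0. Q0=[P1,P2] Q1=[P3] Q2=[]
t=15-18: P1@Q0 runs 3, rem=1, I/O yield, promote→Q0. Q0=[P2,P1] Q1=[P3] Q2=[]
t=18-21: P2@Q0 runs 3, rem=3, I/O yield, promote→Q0. Q0=[P1,P2] Q1=[P3] Q2=[]
t=21-22: P1@Q0 runs 1, rem=0, completes. Q0=[P2] Q1=[P3] Q2=[]
t=22-25: P2@Q0 runs 3, rem=0, completes. Q0=[] Q1=[P3] Q2=[]
t=25-29: P3@Q1 runs 4, rem=0, completes. Q0=[] Q1=[] Q2=[]

Answer: P1(0-3) P2(3-6) P3(6-9) P1(9-12) P2(12-15) P1(15-18) P2(18-21) P1(21-22) P2(22-25) P3(25-29)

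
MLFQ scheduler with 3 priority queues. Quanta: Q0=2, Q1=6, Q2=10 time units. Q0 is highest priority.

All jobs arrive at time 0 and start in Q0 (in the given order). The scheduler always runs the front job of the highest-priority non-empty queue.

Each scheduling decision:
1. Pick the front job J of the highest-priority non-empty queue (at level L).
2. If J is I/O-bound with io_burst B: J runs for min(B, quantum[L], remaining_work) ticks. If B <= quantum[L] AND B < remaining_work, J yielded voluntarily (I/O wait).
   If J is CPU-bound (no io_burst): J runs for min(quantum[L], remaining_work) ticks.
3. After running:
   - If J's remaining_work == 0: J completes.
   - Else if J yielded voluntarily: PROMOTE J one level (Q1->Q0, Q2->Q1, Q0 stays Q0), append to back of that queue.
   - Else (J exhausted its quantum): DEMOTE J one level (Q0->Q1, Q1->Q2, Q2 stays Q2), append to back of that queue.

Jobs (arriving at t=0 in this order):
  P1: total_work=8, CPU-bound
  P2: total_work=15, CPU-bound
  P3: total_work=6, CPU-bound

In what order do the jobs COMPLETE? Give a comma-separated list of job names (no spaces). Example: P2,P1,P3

t=0-2: P1@Q0 runs 2, rem=6, quantum used, demote→Q1. Q0=[P2,P3] Q1=[P1] Q2=[]
t=2-4: P2@Q0 runs 2, rem=13, quantum used, demote→Q1. Q0=[P3] Q1=[P1,P2] Q2=[]
t=4-6: P3@Q0 runs 2, rem=4, quantum used, demote→Q1. Q0=[] Q1=[P1,P2,P3] Q2=[]
t=6-12: P1@Q1 runs 6, rem=0, completes. Q0=[] Q1=[P2,P3] Q2=[]
t=12-18: P2@Q1 runs 6, rem=7, quantum used, demote→Q2. Q0=[] Q1=[P3] Q2=[P2]
t=18-22: P3@Q1 runs 4, rem=0, completes. Q0=[] Q1=[] Q2=[P2]
t=22-29: P2@Q2 runs 7, rem=0, completes. Q0=[] Q1=[] Q2=[]

Answer: P1,P3,P2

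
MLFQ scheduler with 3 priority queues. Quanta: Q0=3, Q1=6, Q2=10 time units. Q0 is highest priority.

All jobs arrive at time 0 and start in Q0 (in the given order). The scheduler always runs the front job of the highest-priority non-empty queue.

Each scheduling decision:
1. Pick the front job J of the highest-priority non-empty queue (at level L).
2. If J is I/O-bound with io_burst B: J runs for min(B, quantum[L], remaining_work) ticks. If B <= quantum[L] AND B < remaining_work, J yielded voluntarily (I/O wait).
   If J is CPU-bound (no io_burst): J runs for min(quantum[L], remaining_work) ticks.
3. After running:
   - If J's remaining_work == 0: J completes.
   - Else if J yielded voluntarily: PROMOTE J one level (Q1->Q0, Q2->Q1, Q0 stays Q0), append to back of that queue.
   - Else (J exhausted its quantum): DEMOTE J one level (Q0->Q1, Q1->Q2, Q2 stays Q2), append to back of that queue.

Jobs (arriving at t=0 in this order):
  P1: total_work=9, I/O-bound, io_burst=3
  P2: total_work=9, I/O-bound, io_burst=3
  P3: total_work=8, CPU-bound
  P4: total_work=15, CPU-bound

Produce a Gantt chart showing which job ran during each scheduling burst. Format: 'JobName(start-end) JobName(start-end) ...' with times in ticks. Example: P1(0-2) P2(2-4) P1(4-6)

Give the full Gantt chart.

Answer: P1(0-3) P2(3-6) P3(6-9) P4(9-12) P1(12-15) P2(15-18) P1(18-21) P2(21-24) P3(24-29) P4(29-35) P4(35-41)

Derivation:
t=0-3: P1@Q0 runs 3, rem=6, I/O yield, promote→Q0. Q0=[P2,P3,P4,P1] Q1=[] Q2=[]
t=3-6: P2@Q0 runs 3, rem=6, I/O yield, promote→Q0. Q0=[P3,P4,P1,P2] Q1=[] Q2=[]
t=6-9: P3@Q0 runs 3, rem=5, quantum used, demote→Q1. Q0=[P4,P1,P2] Q1=[P3] Q2=[]
t=9-12: P4@Q0 runs 3, rem=12, quantum used, demote→Q1. Q0=[P1,P2] Q1=[P3,P4] Q2=[]
t=12-15: P1@Q0 runs 3, rem=3, I/O yield, promote→Q0. Q0=[P2,P1] Q1=[P3,P4] Q2=[]
t=15-18: P2@Q0 runs 3, rem=3, I/O yield, promote→Q0. Q0=[P1,P2] Q1=[P3,P4] Q2=[]
t=18-21: P1@Q0 runs 3, rem=0, completes. Q0=[P2] Q1=[P3,P4] Q2=[]
t=21-24: P2@Q0 runs 3, rem=0, completes. Q0=[] Q1=[P3,P4] Q2=[]
t=24-29: P3@Q1 runs 5, rem=0, completes. Q0=[] Q1=[P4] Q2=[]
t=29-35: P4@Q1 runs 6, rem=6, quantum used, demote→Q2. Q0=[] Q1=[] Q2=[P4]
t=35-41: P4@Q2 runs 6, rem=0, completes. Q0=[] Q1=[] Q2=[]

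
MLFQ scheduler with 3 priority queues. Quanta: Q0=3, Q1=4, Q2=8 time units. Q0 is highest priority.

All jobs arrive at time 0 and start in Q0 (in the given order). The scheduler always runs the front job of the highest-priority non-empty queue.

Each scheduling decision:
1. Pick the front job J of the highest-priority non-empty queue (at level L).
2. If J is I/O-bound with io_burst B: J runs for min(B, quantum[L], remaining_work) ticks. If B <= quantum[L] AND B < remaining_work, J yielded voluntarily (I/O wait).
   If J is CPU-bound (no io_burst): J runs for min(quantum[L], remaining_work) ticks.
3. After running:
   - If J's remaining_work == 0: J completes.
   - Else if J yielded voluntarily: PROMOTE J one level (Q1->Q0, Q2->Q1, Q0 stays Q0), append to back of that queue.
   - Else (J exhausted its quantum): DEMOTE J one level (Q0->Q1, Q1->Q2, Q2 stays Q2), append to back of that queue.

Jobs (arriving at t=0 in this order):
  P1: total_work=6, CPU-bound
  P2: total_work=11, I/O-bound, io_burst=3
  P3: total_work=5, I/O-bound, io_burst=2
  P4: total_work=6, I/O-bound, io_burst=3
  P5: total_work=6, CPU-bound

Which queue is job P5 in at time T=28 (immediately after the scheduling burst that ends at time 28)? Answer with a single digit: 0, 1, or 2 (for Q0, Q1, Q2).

t=0-3: P1@Q0 runs 3, rem=3, quantum used, demote→Q1. Q0=[P2,P3,P4,P5] Q1=[P1] Q2=[]
t=3-6: P2@Q0 runs 3, rem=8, I/O yield, promote→Q0. Q0=[P3,P4,P5,P2] Q1=[P1] Q2=[]
t=6-8: P3@Q0 runs 2, rem=3, I/O yield, promote→Q0. Q0=[P4,P5,P2,P3] Q1=[P1] Q2=[]
t=8-11: P4@Q0 runs 3, rem=3, I/O yield, promote→Q0. Q0=[P5,P2,P3,P4] Q1=[P1] Q2=[]
t=11-14: P5@Q0 runs 3, rem=3, quantum used, demote→Q1. Q0=[P2,P3,P4] Q1=[P1,P5] Q2=[]
t=14-17: P2@Q0 runs 3, rem=5, I/O yield, promote→Q0. Q0=[P3,P4,P2] Q1=[P1,P5] Q2=[]
t=17-19: P3@Q0 runs 2, rem=1, I/O yield, promote→Q0. Q0=[P4,P2,P3] Q1=[P1,P5] Q2=[]
t=19-22: P4@Q0 runs 3, rem=0, completes. Q0=[P2,P3] Q1=[P1,P5] Q2=[]
t=22-25: P2@Q0 runs 3, rem=2, I/O yield, promote→Q0. Q0=[P3,P2] Q1=[P1,P5] Q2=[]
t=25-26: P3@Q0 runs 1, rem=0, completes. Q0=[P2] Q1=[P1,P5] Q2=[]
t=26-28: P2@Q0 runs 2, rem=0, completes. Q0=[] Q1=[P1,P5] Q2=[]
t=28-31: P1@Q1 runs 3, rem=0, completes. Q0=[] Q1=[P5] Q2=[]
t=31-34: P5@Q1 runs 3, rem=0, completes. Q0=[] Q1=[] Q2=[]

Answer: 1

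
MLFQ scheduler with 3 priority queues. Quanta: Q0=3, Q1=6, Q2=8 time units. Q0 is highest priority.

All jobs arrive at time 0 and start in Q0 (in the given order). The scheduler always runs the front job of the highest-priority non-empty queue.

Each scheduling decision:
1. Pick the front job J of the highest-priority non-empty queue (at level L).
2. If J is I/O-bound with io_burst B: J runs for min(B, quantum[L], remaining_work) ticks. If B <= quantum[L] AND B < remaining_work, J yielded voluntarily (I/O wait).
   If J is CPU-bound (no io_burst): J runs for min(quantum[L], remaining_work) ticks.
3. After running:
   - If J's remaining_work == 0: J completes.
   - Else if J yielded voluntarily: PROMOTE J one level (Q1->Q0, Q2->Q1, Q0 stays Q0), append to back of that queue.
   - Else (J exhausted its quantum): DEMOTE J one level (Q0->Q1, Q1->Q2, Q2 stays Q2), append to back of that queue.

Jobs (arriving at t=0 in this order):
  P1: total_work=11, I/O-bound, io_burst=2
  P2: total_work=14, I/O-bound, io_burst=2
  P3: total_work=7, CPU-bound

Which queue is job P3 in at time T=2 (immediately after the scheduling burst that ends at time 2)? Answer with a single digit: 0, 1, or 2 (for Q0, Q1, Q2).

t=0-2: P1@Q0 runs 2, rem=9, I/O yield, promote→Q0. Q0=[P2,P3,P1] Q1=[] Q2=[]
t=2-4: P2@Q0 runs 2, rem=12, I/O yield, promote→Q0. Q0=[P3,P1,P2] Q1=[] Q2=[]
t=4-7: P3@Q0 runs 3, rem=4, quantum used, demote→Q1. Q0=[P1,P2] Q1=[P3] Q2=[]
t=7-9: P1@Q0 runs 2, rem=7, I/O yield, promote→Q0. Q0=[P2,P1] Q1=[P3] Q2=[]
t=9-11: P2@Q0 runs 2, rem=10, I/O yield, promote→Q0. Q0=[P1,P2] Q1=[P3] Q2=[]
t=11-13: P1@Q0 runs 2, rem=5, I/O yield, promote→Q0. Q0=[P2,P1] Q1=[P3] Q2=[]
t=13-15: P2@Q0 runs 2, rem=8, I/O yield, promote→Q0. Q0=[P1,P2] Q1=[P3] Q2=[]
t=15-17: P1@Q0 runs 2, rem=3, I/O yield, promote→Q0. Q0=[P2,P1] Q1=[P3] Q2=[]
t=17-19: P2@Q0 runs 2, rem=6, I/O yield, promote→Q0. Q0=[P1,P2] Q1=[P3] Q2=[]
t=19-21: P1@Q0 runs 2, rem=1, I/O yield, promote→Q0. Q0=[P2,P1] Q1=[P3] Q2=[]
t=21-23: P2@Q0 runs 2, rem=4, I/O yield, promote→Q0. Q0=[P1,P2] Q1=[P3] Q2=[]
t=23-24: P1@Q0 runs 1, rem=0, completes. Q0=[P2] Q1=[P3] Q2=[]
t=24-26: P2@Q0 runs 2, rem=2, I/O yield, promote→Q0. Q0=[P2] Q1=[P3] Q2=[]
t=26-28: P2@Q0 runs 2, rem=0, completes. Q0=[] Q1=[P3] Q2=[]
t=28-32: P3@Q1 runs 4, rem=0, completes. Q0=[] Q1=[] Q2=[]

Answer: 0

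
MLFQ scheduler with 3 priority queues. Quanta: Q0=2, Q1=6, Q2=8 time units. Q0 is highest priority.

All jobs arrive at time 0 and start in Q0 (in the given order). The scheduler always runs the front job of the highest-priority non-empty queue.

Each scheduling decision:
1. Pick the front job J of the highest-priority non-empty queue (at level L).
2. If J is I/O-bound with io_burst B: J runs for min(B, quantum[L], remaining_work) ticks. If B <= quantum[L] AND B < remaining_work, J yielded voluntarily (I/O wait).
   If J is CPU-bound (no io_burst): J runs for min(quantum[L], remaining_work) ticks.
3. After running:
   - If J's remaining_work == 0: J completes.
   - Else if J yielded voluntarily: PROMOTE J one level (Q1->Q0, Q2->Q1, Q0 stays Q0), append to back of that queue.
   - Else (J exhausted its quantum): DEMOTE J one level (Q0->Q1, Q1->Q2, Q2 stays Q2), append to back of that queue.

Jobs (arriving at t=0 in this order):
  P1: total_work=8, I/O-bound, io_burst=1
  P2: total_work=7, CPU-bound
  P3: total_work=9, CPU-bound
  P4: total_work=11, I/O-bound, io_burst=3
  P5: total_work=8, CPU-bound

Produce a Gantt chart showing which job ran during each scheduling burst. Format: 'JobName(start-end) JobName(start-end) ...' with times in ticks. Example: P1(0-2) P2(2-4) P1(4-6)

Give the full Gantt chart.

Answer: P1(0-1) P2(1-3) P3(3-5) P4(5-7) P5(7-9) P1(9-10) P1(10-11) P1(11-12) P1(12-13) P1(13-14) P1(14-15) P1(15-16) P2(16-21) P3(21-27) P4(27-30) P4(30-32) P5(32-38) P4(38-41) P4(41-42) P3(42-43)

Derivation:
t=0-1: P1@Q0 runs 1, rem=7, I/O yield, promote→Q0. Q0=[P2,P3,P4,P5,P1] Q1=[] Q2=[]
t=1-3: P2@Q0 runs 2, rem=5, quantum used, demote→Q1. Q0=[P3,P4,P5,P1] Q1=[P2] Q2=[]
t=3-5: P3@Q0 runs 2, rem=7, quantum used, demote→Q1. Q0=[P4,P5,P1] Q1=[P2,P3] Q2=[]
t=5-7: P4@Q0 runs 2, rem=9, quantum used, demote→Q1. Q0=[P5,P1] Q1=[P2,P3,P4] Q2=[]
t=7-9: P5@Q0 runs 2, rem=6, quantum used, demote→Q1. Q0=[P1] Q1=[P2,P3,P4,P5] Q2=[]
t=9-10: P1@Q0 runs 1, rem=6, I/O yield, promote→Q0. Q0=[P1] Q1=[P2,P3,P4,P5] Q2=[]
t=10-11: P1@Q0 runs 1, rem=5, I/O yield, promote→Q0. Q0=[P1] Q1=[P2,P3,P4,P5] Q2=[]
t=11-12: P1@Q0 runs 1, rem=4, I/O yield, promote→Q0. Q0=[P1] Q1=[P2,P3,P4,P5] Q2=[]
t=12-13: P1@Q0 runs 1, rem=3, I/O yield, promote→Q0. Q0=[P1] Q1=[P2,P3,P4,P5] Q2=[]
t=13-14: P1@Q0 runs 1, rem=2, I/O yield, promote→Q0. Q0=[P1] Q1=[P2,P3,P4,P5] Q2=[]
t=14-15: P1@Q0 runs 1, rem=1, I/O yield, promote→Q0. Q0=[P1] Q1=[P2,P3,P4,P5] Q2=[]
t=15-16: P1@Q0 runs 1, rem=0, completes. Q0=[] Q1=[P2,P3,P4,P5] Q2=[]
t=16-21: P2@Q1 runs 5, rem=0, completes. Q0=[] Q1=[P3,P4,P5] Q2=[]
t=21-27: P3@Q1 runs 6, rem=1, quantum used, demote→Q2. Q0=[] Q1=[P4,P5] Q2=[P3]
t=27-30: P4@Q1 runs 3, rem=6, I/O yield, promote→Q0. Q0=[P4] Q1=[P5] Q2=[P3]
t=30-32: P4@Q0 runs 2, rem=4, quantum used, demote→Q1. Q0=[] Q1=[P5,P4] Q2=[P3]
t=32-38: P5@Q1 runs 6, rem=0, completes. Q0=[] Q1=[P4] Q2=[P3]
t=38-41: P4@Q1 runs 3, rem=1, I/O yield, promote→Q0. Q0=[P4] Q1=[] Q2=[P3]
t=41-42: P4@Q0 runs 1, rem=0, completes. Q0=[] Q1=[] Q2=[P3]
t=42-43: P3@Q2 runs 1, rem=0, completes. Q0=[] Q1=[] Q2=[]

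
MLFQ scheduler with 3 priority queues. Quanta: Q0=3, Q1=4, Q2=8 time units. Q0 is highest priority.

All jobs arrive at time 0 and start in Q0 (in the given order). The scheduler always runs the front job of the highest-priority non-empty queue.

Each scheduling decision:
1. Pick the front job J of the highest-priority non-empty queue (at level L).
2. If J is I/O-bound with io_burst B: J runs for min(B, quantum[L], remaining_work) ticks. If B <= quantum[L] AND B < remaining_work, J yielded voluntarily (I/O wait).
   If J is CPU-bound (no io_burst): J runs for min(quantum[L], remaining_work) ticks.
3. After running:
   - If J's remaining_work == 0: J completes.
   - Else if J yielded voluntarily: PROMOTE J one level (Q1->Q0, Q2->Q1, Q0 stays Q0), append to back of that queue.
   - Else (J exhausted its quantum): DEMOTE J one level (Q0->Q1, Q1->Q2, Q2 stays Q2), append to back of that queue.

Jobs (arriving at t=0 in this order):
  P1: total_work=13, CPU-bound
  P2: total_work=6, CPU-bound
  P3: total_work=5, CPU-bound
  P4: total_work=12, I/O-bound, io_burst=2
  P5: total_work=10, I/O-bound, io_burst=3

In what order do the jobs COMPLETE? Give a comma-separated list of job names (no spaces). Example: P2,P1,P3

Answer: P5,P4,P2,P3,P1

Derivation:
t=0-3: P1@Q0 runs 3, rem=10, quantum used, demote→Q1. Q0=[P2,P3,P4,P5] Q1=[P1] Q2=[]
t=3-6: P2@Q0 runs 3, rem=3, quantum used, demote→Q1. Q0=[P3,P4,P5] Q1=[P1,P2] Q2=[]
t=6-9: P3@Q0 runs 3, rem=2, quantum used, demote→Q1. Q0=[P4,P5] Q1=[P1,P2,P3] Q2=[]
t=9-11: P4@Q0 runs 2, rem=10, I/O yield, promote→Q0. Q0=[P5,P4] Q1=[P1,P2,P3] Q2=[]
t=11-14: P5@Q0 runs 3, rem=7, I/O yield, promote→Q0. Q0=[P4,P5] Q1=[P1,P2,P3] Q2=[]
t=14-16: P4@Q0 runs 2, rem=8, I/O yield, promote→Q0. Q0=[P5,P4] Q1=[P1,P2,P3] Q2=[]
t=16-19: P5@Q0 runs 3, rem=4, I/O yield, promote→Q0. Q0=[P4,P5] Q1=[P1,P2,P3] Q2=[]
t=19-21: P4@Q0 runs 2, rem=6, I/O yield, promote→Q0. Q0=[P5,P4] Q1=[P1,P2,P3] Q2=[]
t=21-24: P5@Q0 runs 3, rem=1, I/O yield, promote→Q0. Q0=[P4,P5] Q1=[P1,P2,P3] Q2=[]
t=24-26: P4@Q0 runs 2, rem=4, I/O yield, promote→Q0. Q0=[P5,P4] Q1=[P1,P2,P3] Q2=[]
t=26-27: P5@Q0 runs 1, rem=0, completes. Q0=[P4] Q1=[P1,P2,P3] Q2=[]
t=27-29: P4@Q0 runs 2, rem=2, I/O yield, promote→Q0. Q0=[P4] Q1=[P1,P2,P3] Q2=[]
t=29-31: P4@Q0 runs 2, rem=0, completes. Q0=[] Q1=[P1,P2,P3] Q2=[]
t=31-35: P1@Q1 runs 4, rem=6, quantum used, demote→Q2. Q0=[] Q1=[P2,P3] Q2=[P1]
t=35-38: P2@Q1 runs 3, rem=0, completes. Q0=[] Q1=[P3] Q2=[P1]
t=38-40: P3@Q1 runs 2, rem=0, completes. Q0=[] Q1=[] Q2=[P1]
t=40-46: P1@Q2 runs 6, rem=0, completes. Q0=[] Q1=[] Q2=[]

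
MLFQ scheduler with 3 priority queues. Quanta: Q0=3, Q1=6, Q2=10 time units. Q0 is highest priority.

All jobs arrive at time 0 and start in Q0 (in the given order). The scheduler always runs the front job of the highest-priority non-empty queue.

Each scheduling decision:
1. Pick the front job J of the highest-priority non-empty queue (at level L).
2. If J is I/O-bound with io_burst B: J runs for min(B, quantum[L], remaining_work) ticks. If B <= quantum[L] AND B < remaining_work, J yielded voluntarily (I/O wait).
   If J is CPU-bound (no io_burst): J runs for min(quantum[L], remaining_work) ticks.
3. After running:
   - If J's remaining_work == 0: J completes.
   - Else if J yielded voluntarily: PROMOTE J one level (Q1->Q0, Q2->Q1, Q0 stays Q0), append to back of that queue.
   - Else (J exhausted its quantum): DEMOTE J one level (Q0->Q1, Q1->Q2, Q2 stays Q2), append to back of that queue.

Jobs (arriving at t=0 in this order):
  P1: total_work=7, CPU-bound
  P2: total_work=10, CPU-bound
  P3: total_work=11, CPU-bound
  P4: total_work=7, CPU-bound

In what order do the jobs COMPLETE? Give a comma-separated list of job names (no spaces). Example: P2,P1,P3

Answer: P1,P4,P2,P3

Derivation:
t=0-3: P1@Q0 runs 3, rem=4, quantum used, demote→Q1. Q0=[P2,P3,P4] Q1=[P1] Q2=[]
t=3-6: P2@Q0 runs 3, rem=7, quantum used, demote→Q1. Q0=[P3,P4] Q1=[P1,P2] Q2=[]
t=6-9: P3@Q0 runs 3, rem=8, quantum used, demote→Q1. Q0=[P4] Q1=[P1,P2,P3] Q2=[]
t=9-12: P4@Q0 runs 3, rem=4, quantum used, demote→Q1. Q0=[] Q1=[P1,P2,P3,P4] Q2=[]
t=12-16: P1@Q1 runs 4, rem=0, completes. Q0=[] Q1=[P2,P3,P4] Q2=[]
t=16-22: P2@Q1 runs 6, rem=1, quantum used, demote→Q2. Q0=[] Q1=[P3,P4] Q2=[P2]
t=22-28: P3@Q1 runs 6, rem=2, quantum used, demote→Q2. Q0=[] Q1=[P4] Q2=[P2,P3]
t=28-32: P4@Q1 runs 4, rem=0, completes. Q0=[] Q1=[] Q2=[P2,P3]
t=32-33: P2@Q2 runs 1, rem=0, completes. Q0=[] Q1=[] Q2=[P3]
t=33-35: P3@Q2 runs 2, rem=0, completes. Q0=[] Q1=[] Q2=[]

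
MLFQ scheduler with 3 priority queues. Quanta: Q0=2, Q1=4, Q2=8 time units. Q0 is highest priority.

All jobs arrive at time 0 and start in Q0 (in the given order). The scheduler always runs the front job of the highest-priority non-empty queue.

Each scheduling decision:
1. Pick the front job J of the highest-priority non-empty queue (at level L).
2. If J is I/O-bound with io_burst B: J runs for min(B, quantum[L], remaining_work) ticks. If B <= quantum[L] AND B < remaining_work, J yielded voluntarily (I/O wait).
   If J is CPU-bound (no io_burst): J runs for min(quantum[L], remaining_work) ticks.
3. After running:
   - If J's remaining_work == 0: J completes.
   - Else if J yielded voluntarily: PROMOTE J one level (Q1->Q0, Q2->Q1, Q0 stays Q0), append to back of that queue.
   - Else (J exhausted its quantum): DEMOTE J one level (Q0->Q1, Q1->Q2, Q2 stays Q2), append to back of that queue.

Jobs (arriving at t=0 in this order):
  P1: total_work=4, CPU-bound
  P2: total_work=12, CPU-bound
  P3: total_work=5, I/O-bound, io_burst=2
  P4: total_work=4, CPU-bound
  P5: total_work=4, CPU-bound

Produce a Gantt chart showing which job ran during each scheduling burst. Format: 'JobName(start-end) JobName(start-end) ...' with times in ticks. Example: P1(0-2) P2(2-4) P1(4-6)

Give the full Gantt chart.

Answer: P1(0-2) P2(2-4) P3(4-6) P4(6-8) P5(8-10) P3(10-12) P3(12-13) P1(13-15) P2(15-19) P4(19-21) P5(21-23) P2(23-29)

Derivation:
t=0-2: P1@Q0 runs 2, rem=2, quantum used, demote→Q1. Q0=[P2,P3,P4,P5] Q1=[P1] Q2=[]
t=2-4: P2@Q0 runs 2, rem=10, quantum used, demote→Q1. Q0=[P3,P4,P5] Q1=[P1,P2] Q2=[]
t=4-6: P3@Q0 runs 2, rem=3, I/O yield, promote→Q0. Q0=[P4,P5,P3] Q1=[P1,P2] Q2=[]
t=6-8: P4@Q0 runs 2, rem=2, quantum used, demote→Q1. Q0=[P5,P3] Q1=[P1,P2,P4] Q2=[]
t=8-10: P5@Q0 runs 2, rem=2, quantum used, demote→Q1. Q0=[P3] Q1=[P1,P2,P4,P5] Q2=[]
t=10-12: P3@Q0 runs 2, rem=1, I/O yield, promote→Q0. Q0=[P3] Q1=[P1,P2,P4,P5] Q2=[]
t=12-13: P3@Q0 runs 1, rem=0, completes. Q0=[] Q1=[P1,P2,P4,P5] Q2=[]
t=13-15: P1@Q1 runs 2, rem=0, completes. Q0=[] Q1=[P2,P4,P5] Q2=[]
t=15-19: P2@Q1 runs 4, rem=6, quantum used, demote→Q2. Q0=[] Q1=[P4,P5] Q2=[P2]
t=19-21: P4@Q1 runs 2, rem=0, completes. Q0=[] Q1=[P5] Q2=[P2]
t=21-23: P5@Q1 runs 2, rem=0, completes. Q0=[] Q1=[] Q2=[P2]
t=23-29: P2@Q2 runs 6, rem=0, completes. Q0=[] Q1=[] Q2=[]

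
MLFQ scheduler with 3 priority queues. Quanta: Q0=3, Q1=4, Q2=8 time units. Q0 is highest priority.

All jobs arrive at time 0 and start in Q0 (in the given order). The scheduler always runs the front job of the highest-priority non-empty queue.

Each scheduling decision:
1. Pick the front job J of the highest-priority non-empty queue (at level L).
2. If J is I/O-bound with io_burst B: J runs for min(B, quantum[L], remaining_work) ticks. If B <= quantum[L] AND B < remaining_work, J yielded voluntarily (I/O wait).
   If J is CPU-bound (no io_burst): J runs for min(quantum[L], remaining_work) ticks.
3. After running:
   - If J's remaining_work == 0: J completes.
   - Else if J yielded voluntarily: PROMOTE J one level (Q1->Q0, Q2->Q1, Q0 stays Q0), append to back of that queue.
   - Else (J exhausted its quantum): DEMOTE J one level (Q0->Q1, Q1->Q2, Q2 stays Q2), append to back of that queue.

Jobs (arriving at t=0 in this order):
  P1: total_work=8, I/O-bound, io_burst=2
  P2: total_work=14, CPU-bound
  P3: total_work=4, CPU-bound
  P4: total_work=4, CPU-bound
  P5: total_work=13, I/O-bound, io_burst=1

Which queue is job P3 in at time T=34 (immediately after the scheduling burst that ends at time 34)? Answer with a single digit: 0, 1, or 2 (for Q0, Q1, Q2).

Answer: 1

Derivation:
t=0-2: P1@Q0 runs 2, rem=6, I/O yield, promote→Q0. Q0=[P2,P3,P4,P5,P1] Q1=[] Q2=[]
t=2-5: P2@Q0 runs 3, rem=11, quantum used, demote→Q1. Q0=[P3,P4,P5,P1] Q1=[P2] Q2=[]
t=5-8: P3@Q0 runs 3, rem=1, quantum used, demote→Q1. Q0=[P4,P5,P1] Q1=[P2,P3] Q2=[]
t=8-11: P4@Q0 runs 3, rem=1, quantum used, demote→Q1. Q0=[P5,P1] Q1=[P2,P3,P4] Q2=[]
t=11-12: P5@Q0 runs 1, rem=12, I/O yield, promote→Q0. Q0=[P1,P5] Q1=[P2,P3,P4] Q2=[]
t=12-14: P1@Q0 runs 2, rem=4, I/O yield, promote→Q0. Q0=[P5,P1] Q1=[P2,P3,P4] Q2=[]
t=14-15: P5@Q0 runs 1, rem=11, I/O yield, promote→Q0. Q0=[P1,P5] Q1=[P2,P3,P4] Q2=[]
t=15-17: P1@Q0 runs 2, rem=2, I/O yield, promote→Q0. Q0=[P5,P1] Q1=[P2,P3,P4] Q2=[]
t=17-18: P5@Q0 runs 1, rem=10, I/O yield, promote→Q0. Q0=[P1,P5] Q1=[P2,P3,P4] Q2=[]
t=18-20: P1@Q0 runs 2, rem=0, completes. Q0=[P5] Q1=[P2,P3,P4] Q2=[]
t=20-21: P5@Q0 runs 1, rem=9, I/O yield, promote→Q0. Q0=[P5] Q1=[P2,P3,P4] Q2=[]
t=21-22: P5@Q0 runs 1, rem=8, I/O yield, promote→Q0. Q0=[P5] Q1=[P2,P3,P4] Q2=[]
t=22-23: P5@Q0 runs 1, rem=7, I/O yield, promote→Q0. Q0=[P5] Q1=[P2,P3,P4] Q2=[]
t=23-24: P5@Q0 runs 1, rem=6, I/O yield, promote→Q0. Q0=[P5] Q1=[P2,P3,P4] Q2=[]
t=24-25: P5@Q0 runs 1, rem=5, I/O yield, promote→Q0. Q0=[P5] Q1=[P2,P3,P4] Q2=[]
t=25-26: P5@Q0 runs 1, rem=4, I/O yield, promote→Q0. Q0=[P5] Q1=[P2,P3,P4] Q2=[]
t=26-27: P5@Q0 runs 1, rem=3, I/O yield, promote→Q0. Q0=[P5] Q1=[P2,P3,P4] Q2=[]
t=27-28: P5@Q0 runs 1, rem=2, I/O yield, promote→Q0. Q0=[P5] Q1=[P2,P3,P4] Q2=[]
t=28-29: P5@Q0 runs 1, rem=1, I/O yield, promote→Q0. Q0=[P5] Q1=[P2,P3,P4] Q2=[]
t=29-30: P5@Q0 runs 1, rem=0, completes. Q0=[] Q1=[P2,P3,P4] Q2=[]
t=30-34: P2@Q1 runs 4, rem=7, quantum used, demote→Q2. Q0=[] Q1=[P3,P4] Q2=[P2]
t=34-35: P3@Q1 runs 1, rem=0, completes. Q0=[] Q1=[P4] Q2=[P2]
t=35-36: P4@Q1 runs 1, rem=0, completes. Q0=[] Q1=[] Q2=[P2]
t=36-43: P2@Q2 runs 7, rem=0, completes. Q0=[] Q1=[] Q2=[]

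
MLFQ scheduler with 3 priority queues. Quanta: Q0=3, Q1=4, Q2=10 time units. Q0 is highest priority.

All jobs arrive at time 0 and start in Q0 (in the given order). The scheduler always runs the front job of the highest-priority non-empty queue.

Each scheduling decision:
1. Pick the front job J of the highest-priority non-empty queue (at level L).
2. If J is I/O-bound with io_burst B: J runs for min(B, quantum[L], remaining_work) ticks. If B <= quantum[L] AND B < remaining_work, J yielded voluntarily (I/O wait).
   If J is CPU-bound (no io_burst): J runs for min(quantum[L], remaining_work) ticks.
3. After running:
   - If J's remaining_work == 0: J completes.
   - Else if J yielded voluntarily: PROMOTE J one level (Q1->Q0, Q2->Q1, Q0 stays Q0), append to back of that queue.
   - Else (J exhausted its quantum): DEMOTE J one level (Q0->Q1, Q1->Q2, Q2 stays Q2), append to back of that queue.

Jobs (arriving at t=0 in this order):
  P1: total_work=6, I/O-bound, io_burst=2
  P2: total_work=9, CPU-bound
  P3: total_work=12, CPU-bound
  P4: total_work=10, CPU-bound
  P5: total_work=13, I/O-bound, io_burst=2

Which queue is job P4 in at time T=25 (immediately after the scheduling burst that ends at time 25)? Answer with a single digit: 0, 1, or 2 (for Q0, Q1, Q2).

t=0-2: P1@Q0 runs 2, rem=4, I/O yield, promote→Q0. Q0=[P2,P3,P4,P5,P1] Q1=[] Q2=[]
t=2-5: P2@Q0 runs 3, rem=6, quantum used, demote→Q1. Q0=[P3,P4,P5,P1] Q1=[P2] Q2=[]
t=5-8: P3@Q0 runs 3, rem=9, quantum used, demote→Q1. Q0=[P4,P5,P1] Q1=[P2,P3] Q2=[]
t=8-11: P4@Q0 runs 3, rem=7, quantum used, demote→Q1. Q0=[P5,P1] Q1=[P2,P3,P4] Q2=[]
t=11-13: P5@Q0 runs 2, rem=11, I/O yield, promote→Q0. Q0=[P1,P5] Q1=[P2,P3,P4] Q2=[]
t=13-15: P1@Q0 runs 2, rem=2, I/O yield, promote→Q0. Q0=[P5,P1] Q1=[P2,P3,P4] Q2=[]
t=15-17: P5@Q0 runs 2, rem=9, I/O yield, promote→Q0. Q0=[P1,P5] Q1=[P2,P3,P4] Q2=[]
t=17-19: P1@Q0 runs 2, rem=0, completes. Q0=[P5] Q1=[P2,P3,P4] Q2=[]
t=19-21: P5@Q0 runs 2, rem=7, I/O yield, promote→Q0. Q0=[P5] Q1=[P2,P3,P4] Q2=[]
t=21-23: P5@Q0 runs 2, rem=5, I/O yield, promote→Q0. Q0=[P5] Q1=[P2,P3,P4] Q2=[]
t=23-25: P5@Q0 runs 2, rem=3, I/O yield, promote→Q0. Q0=[P5] Q1=[P2,P3,P4] Q2=[]
t=25-27: P5@Q0 runs 2, rem=1, I/O yield, promote→Q0. Q0=[P5] Q1=[P2,P3,P4] Q2=[]
t=27-28: P5@Q0 runs 1, rem=0, completes. Q0=[] Q1=[P2,P3,P4] Q2=[]
t=28-32: P2@Q1 runs 4, rem=2, quantum used, demote→Q2. Q0=[] Q1=[P3,P4] Q2=[P2]
t=32-36: P3@Q1 runs 4, rem=5, quantum used, demote→Q2. Q0=[] Q1=[P4] Q2=[P2,P3]
t=36-40: P4@Q1 runs 4, rem=3, quantum used, demote→Q2. Q0=[] Q1=[] Q2=[P2,P3,P4]
t=40-42: P2@Q2 runs 2, rem=0, completes. Q0=[] Q1=[] Q2=[P3,P4]
t=42-47: P3@Q2 runs 5, rem=0, completes. Q0=[] Q1=[] Q2=[P4]
t=47-50: P4@Q2 runs 3, rem=0, completes. Q0=[] Q1=[] Q2=[]

Answer: 1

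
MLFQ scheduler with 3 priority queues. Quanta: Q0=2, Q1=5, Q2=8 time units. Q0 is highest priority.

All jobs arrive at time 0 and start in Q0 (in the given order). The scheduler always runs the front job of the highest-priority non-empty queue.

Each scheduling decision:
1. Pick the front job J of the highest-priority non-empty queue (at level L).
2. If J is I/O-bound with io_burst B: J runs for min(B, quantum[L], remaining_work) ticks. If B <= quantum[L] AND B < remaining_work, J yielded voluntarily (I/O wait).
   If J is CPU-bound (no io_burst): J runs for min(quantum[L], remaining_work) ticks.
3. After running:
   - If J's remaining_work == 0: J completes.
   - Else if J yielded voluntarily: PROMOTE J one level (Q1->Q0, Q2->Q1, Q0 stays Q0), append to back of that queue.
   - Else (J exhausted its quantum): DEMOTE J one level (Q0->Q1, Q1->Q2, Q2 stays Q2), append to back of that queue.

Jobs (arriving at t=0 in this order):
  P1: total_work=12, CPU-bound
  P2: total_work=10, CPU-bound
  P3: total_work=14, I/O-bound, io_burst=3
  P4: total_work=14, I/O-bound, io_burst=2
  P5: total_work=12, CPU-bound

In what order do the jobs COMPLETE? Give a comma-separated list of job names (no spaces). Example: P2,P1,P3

t=0-2: P1@Q0 runs 2, rem=10, quantum used, demote→Q1. Q0=[P2,P3,P4,P5] Q1=[P1] Q2=[]
t=2-4: P2@Q0 runs 2, rem=8, quantum used, demote→Q1. Q0=[P3,P4,P5] Q1=[P1,P2] Q2=[]
t=4-6: P3@Q0 runs 2, rem=12, quantum used, demote→Q1. Q0=[P4,P5] Q1=[P1,P2,P3] Q2=[]
t=6-8: P4@Q0 runs 2, rem=12, I/O yield, promote→Q0. Q0=[P5,P4] Q1=[P1,P2,P3] Q2=[]
t=8-10: P5@Q0 runs 2, rem=10, quantum used, demote→Q1. Q0=[P4] Q1=[P1,P2,P3,P5] Q2=[]
t=10-12: P4@Q0 runs 2, rem=10, I/O yield, promote→Q0. Q0=[P4] Q1=[P1,P2,P3,P5] Q2=[]
t=12-14: P4@Q0 runs 2, rem=8, I/O yield, promote→Q0. Q0=[P4] Q1=[P1,P2,P3,P5] Q2=[]
t=14-16: P4@Q0 runs 2, rem=6, I/O yield, promote→Q0. Q0=[P4] Q1=[P1,P2,P3,P5] Q2=[]
t=16-18: P4@Q0 runs 2, rem=4, I/O yield, promote→Q0. Q0=[P4] Q1=[P1,P2,P3,P5] Q2=[]
t=18-20: P4@Q0 runs 2, rem=2, I/O yield, promote→Q0. Q0=[P4] Q1=[P1,P2,P3,P5] Q2=[]
t=20-22: P4@Q0 runs 2, rem=0, completes. Q0=[] Q1=[P1,P2,P3,P5] Q2=[]
t=22-27: P1@Q1 runs 5, rem=5, quantum used, demote→Q2. Q0=[] Q1=[P2,P3,P5] Q2=[P1]
t=27-32: P2@Q1 runs 5, rem=3, quantum used, demote→Q2. Q0=[] Q1=[P3,P5] Q2=[P1,P2]
t=32-35: P3@Q1 runs 3, rem=9, I/O yield, promote→Q0. Q0=[P3] Q1=[P5] Q2=[P1,P2]
t=35-37: P3@Q0 runs 2, rem=7, quantum used, demote→Q1. Q0=[] Q1=[P5,P3] Q2=[P1,P2]
t=37-42: P5@Q1 runs 5, rem=5, quantum used, demote→Q2. Q0=[] Q1=[P3] Q2=[P1,P2,P5]
t=42-45: P3@Q1 runs 3, rem=4, I/O yield, promote→Q0. Q0=[P3] Q1=[] Q2=[P1,P2,P5]
t=45-47: P3@Q0 runs 2, rem=2, quantum used, demote→Q1. Q0=[] Q1=[P3] Q2=[P1,P2,P5]
t=47-49: P3@Q1 runs 2, rem=0, completes. Q0=[] Q1=[] Q2=[P1,P2,P5]
t=49-54: P1@Q2 runs 5, rem=0, completes. Q0=[] Q1=[] Q2=[P2,P5]
t=54-57: P2@Q2 runs 3, rem=0, completes. Q0=[] Q1=[] Q2=[P5]
t=57-62: P5@Q2 runs 5, rem=0, completes. Q0=[] Q1=[] Q2=[]

Answer: P4,P3,P1,P2,P5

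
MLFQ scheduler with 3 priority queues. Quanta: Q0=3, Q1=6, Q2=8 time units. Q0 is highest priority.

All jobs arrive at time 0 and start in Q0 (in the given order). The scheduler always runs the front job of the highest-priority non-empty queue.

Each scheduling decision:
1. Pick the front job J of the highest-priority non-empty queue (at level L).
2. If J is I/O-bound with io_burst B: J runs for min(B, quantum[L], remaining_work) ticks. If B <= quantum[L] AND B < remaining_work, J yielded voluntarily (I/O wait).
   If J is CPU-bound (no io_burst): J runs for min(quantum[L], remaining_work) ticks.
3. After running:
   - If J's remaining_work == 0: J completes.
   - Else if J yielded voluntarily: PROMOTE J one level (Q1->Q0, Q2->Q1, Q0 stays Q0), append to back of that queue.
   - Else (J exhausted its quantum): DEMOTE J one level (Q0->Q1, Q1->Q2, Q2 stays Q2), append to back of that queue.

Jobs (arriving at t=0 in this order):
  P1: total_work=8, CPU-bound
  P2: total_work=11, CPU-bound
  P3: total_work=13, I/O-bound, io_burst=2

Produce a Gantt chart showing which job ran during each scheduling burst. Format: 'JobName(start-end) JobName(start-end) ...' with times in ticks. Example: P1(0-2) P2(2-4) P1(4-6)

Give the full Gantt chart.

t=0-3: P1@Q0 runs 3, rem=5, quantum used, demote→Q1. Q0=[P2,P3] Q1=[P1] Q2=[]
t=3-6: P2@Q0 runs 3, rem=8, quantum used, demote→Q1. Q0=[P3] Q1=[P1,P2] Q2=[]
t=6-8: P3@Q0 runs 2, rem=11, I/O yield, promote→Q0. Q0=[P3] Q1=[P1,P2] Q2=[]
t=8-10: P3@Q0 runs 2, rem=9, I/O yield, promote→Q0. Q0=[P3] Q1=[P1,P2] Q2=[]
t=10-12: P3@Q0 runs 2, rem=7, I/O yield, promote→Q0. Q0=[P3] Q1=[P1,P2] Q2=[]
t=12-14: P3@Q0 runs 2, rem=5, I/O yield, promote→Q0. Q0=[P3] Q1=[P1,P2] Q2=[]
t=14-16: P3@Q0 runs 2, rem=3, I/O yield, promote→Q0. Q0=[P3] Q1=[P1,P2] Q2=[]
t=16-18: P3@Q0 runs 2, rem=1, I/O yield, promote→Q0. Q0=[P3] Q1=[P1,P2] Q2=[]
t=18-19: P3@Q0 runs 1, rem=0, completes. Q0=[] Q1=[P1,P2] Q2=[]
t=19-24: P1@Q1 runs 5, rem=0, completes. Q0=[] Q1=[P2] Q2=[]
t=24-30: P2@Q1 runs 6, rem=2, quantum used, demote→Q2. Q0=[] Q1=[] Q2=[P2]
t=30-32: P2@Q2 runs 2, rem=0, completes. Q0=[] Q1=[] Q2=[]

Answer: P1(0-3) P2(3-6) P3(6-8) P3(8-10) P3(10-12) P3(12-14) P3(14-16) P3(16-18) P3(18-19) P1(19-24) P2(24-30) P2(30-32)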